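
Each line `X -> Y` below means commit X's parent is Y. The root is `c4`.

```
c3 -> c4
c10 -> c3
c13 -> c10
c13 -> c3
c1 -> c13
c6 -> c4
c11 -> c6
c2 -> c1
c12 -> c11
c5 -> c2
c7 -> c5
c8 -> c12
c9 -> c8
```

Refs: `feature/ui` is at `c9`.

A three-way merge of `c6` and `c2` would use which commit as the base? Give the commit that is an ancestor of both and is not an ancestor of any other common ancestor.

c4

Ancestors of c6: {c4, c6}.
Ancestors of c2: {c1, c10, c13, c2, c3, c4}.
Common ancestors: {c4}.
The only common ancestor is c4, so it is the merge base.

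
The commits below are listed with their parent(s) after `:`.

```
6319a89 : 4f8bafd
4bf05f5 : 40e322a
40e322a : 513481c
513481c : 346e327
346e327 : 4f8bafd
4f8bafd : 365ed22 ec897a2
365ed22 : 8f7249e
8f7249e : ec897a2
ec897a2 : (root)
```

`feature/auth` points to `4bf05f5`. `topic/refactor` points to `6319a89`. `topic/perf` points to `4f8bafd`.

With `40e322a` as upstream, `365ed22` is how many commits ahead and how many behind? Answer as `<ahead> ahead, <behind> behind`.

0 ahead, 4 behind

Reachable from 365ed22: {365ed22, 8f7249e, ec897a2}.
Reachable from 40e322a: {346e327, 365ed22, 40e322a, 4f8bafd, 513481c, 8f7249e, ec897a2}.
Only in 365ed22's history (ahead): {} — 0.
Only in 40e322a's history (behind): {346e327, 40e322a, 4f8bafd, 513481c} — 4.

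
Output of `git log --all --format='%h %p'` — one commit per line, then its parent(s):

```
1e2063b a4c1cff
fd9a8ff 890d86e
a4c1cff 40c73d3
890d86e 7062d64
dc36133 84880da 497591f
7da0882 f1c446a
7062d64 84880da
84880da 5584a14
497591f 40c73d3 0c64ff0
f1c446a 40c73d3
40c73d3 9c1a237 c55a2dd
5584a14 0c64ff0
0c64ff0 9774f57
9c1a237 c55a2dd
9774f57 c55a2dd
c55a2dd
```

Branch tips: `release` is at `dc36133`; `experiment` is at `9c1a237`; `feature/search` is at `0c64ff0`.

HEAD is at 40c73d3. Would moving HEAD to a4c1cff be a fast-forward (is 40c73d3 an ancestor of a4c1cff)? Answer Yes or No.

A fast-forward from 40c73d3 to a4c1cff is possible iff 40c73d3 is an ancestor of a4c1cff.
Ancestors of a4c1cff: {40c73d3, 9c1a237, a4c1cff, c55a2dd}.
40c73d3 is among them, so fast-forward is possible.

Yes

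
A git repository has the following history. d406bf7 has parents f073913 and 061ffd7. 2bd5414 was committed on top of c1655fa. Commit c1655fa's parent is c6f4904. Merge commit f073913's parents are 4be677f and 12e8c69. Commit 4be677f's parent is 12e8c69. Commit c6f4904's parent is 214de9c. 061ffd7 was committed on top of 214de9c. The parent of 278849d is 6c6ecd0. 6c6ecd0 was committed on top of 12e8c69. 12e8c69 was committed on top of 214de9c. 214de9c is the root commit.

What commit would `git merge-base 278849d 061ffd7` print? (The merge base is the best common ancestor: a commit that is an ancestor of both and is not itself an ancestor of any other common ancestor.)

Ancestors of 278849d: {12e8c69, 214de9c, 278849d, 6c6ecd0}.
Ancestors of 061ffd7: {061ffd7, 214de9c}.
Common ancestors: {214de9c}.
The only common ancestor is 214de9c, so it is the merge base.

214de9c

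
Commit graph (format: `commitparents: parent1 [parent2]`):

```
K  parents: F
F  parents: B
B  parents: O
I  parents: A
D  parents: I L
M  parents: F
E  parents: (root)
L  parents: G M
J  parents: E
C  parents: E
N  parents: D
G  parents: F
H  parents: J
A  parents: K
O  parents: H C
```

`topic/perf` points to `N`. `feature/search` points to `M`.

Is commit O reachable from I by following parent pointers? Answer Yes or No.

Ancestors of I (commits reachable by following parents): {A, B, C, E, F, H, I, J, K, O}.
O is in that set, so it is an ancestor of I.

Yes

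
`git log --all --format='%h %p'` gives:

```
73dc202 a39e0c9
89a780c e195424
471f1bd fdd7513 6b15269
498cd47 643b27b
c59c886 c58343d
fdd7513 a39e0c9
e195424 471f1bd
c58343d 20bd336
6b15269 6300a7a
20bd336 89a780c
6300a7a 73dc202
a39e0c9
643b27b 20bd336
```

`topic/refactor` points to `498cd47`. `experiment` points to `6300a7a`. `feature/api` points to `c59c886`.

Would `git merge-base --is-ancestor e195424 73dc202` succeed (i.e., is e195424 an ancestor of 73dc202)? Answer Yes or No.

No

Ancestors of 73dc202: {73dc202, a39e0c9}.
e195424 is not in that set, so it is not an ancestor of 73dc202.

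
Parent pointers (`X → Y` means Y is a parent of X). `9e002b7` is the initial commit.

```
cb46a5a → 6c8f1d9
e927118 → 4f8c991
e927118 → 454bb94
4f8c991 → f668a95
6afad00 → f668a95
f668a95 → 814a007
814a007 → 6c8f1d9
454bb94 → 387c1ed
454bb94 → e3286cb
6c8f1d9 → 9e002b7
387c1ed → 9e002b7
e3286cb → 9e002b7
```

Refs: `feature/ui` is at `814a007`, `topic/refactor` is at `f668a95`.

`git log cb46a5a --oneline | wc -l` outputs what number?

3

Walking parent pointers from cb46a5a: reachable set = {6c8f1d9, 9e002b7, cb46a5a}.
That is 3 commits.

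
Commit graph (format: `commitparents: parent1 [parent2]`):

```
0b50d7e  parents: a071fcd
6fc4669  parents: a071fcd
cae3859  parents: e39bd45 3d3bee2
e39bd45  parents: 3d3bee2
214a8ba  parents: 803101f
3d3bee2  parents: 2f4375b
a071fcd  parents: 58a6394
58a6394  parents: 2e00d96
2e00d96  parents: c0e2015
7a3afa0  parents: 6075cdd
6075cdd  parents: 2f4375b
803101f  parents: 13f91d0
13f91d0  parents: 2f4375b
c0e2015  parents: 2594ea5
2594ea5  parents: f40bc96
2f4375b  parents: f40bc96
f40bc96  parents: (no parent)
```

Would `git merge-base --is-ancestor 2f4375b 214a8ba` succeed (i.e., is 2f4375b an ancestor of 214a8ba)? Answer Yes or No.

Yes

Ancestors of 214a8ba (commits reachable by following parents): {13f91d0, 214a8ba, 2f4375b, 803101f, f40bc96}.
2f4375b is in that set, so it is an ancestor of 214a8ba.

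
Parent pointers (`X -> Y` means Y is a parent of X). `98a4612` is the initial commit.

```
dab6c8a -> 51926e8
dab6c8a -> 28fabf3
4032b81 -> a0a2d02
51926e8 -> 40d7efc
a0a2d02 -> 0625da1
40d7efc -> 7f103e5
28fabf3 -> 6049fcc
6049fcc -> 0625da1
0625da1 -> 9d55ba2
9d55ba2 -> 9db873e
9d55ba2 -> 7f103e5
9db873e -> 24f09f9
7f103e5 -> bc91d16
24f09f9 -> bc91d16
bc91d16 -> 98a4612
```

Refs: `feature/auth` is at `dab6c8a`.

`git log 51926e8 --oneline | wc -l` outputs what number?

5

Walking parent pointers from 51926e8: reachable set = {40d7efc, 51926e8, 7f103e5, 98a4612, bc91d16}.
That is 5 commits.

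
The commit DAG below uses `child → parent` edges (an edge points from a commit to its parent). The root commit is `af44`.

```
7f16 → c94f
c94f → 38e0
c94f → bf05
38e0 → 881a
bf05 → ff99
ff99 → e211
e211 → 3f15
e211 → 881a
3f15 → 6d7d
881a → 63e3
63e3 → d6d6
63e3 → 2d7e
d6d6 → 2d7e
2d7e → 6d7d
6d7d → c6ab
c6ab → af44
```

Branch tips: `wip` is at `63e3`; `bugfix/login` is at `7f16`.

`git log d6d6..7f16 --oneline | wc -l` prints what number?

9

Reachable from 7f16: {2d7e, 38e0, 3f15, 63e3, 6d7d, 7f16, 881a, af44, bf05, c6ab, c94f, d6d6, e211, ff99}.
Reachable from d6d6: {2d7e, 6d7d, af44, c6ab, d6d6}.
In 7f16's history but not d6d6's: {38e0, 3f15, 63e3, 7f16, 881a, bf05, c94f, e211, ff99} — 9 commits.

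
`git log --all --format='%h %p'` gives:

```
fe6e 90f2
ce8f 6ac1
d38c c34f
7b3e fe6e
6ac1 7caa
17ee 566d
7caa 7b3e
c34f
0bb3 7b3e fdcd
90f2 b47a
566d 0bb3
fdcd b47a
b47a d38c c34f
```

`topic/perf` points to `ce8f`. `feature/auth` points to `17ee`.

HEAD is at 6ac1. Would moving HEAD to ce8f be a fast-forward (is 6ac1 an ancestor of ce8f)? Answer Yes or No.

A fast-forward from 6ac1 to ce8f is possible iff 6ac1 is an ancestor of ce8f.
Ancestors of ce8f: {6ac1, 7b3e, 7caa, 90f2, b47a, c34f, ce8f, d38c, fe6e}.
6ac1 is among them, so fast-forward is possible.

Yes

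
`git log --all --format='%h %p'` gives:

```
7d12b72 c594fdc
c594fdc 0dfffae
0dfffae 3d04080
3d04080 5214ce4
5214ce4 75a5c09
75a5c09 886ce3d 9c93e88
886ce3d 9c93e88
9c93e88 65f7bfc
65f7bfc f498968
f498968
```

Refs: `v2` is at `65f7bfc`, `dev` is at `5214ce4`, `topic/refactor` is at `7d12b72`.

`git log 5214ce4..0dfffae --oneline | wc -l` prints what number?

2

Reachable from 0dfffae: {0dfffae, 3d04080, 5214ce4, 65f7bfc, 75a5c09, 886ce3d, 9c93e88, f498968}.
Reachable from 5214ce4: {5214ce4, 65f7bfc, 75a5c09, 886ce3d, 9c93e88, f498968}.
In 0dfffae's history but not 5214ce4's: {0dfffae, 3d04080} — 2 commits.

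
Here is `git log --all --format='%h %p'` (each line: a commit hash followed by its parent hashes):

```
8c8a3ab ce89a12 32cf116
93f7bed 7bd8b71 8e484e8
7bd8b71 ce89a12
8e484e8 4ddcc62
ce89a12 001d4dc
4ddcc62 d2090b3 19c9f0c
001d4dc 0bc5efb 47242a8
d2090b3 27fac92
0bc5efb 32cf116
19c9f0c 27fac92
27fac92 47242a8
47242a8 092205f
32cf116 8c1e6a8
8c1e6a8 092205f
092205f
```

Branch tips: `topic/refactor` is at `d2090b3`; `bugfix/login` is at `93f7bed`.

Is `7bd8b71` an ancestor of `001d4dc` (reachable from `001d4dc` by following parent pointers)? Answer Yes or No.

Ancestors of 001d4dc: {001d4dc, 092205f, 0bc5efb, 32cf116, 47242a8, 8c1e6a8}.
7bd8b71 is not in that set, so it is not an ancestor of 001d4dc.

No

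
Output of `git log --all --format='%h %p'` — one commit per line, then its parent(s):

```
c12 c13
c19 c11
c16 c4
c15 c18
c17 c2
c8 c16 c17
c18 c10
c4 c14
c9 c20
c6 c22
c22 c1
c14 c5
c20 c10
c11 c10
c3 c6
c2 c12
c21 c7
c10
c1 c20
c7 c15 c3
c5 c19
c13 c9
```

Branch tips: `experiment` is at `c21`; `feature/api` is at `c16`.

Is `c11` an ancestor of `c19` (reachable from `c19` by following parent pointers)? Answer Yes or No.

Ancestors of c19 (commits reachable by following parents): {c10, c11, c19}.
c11 is in that set, so it is an ancestor of c19.

Yes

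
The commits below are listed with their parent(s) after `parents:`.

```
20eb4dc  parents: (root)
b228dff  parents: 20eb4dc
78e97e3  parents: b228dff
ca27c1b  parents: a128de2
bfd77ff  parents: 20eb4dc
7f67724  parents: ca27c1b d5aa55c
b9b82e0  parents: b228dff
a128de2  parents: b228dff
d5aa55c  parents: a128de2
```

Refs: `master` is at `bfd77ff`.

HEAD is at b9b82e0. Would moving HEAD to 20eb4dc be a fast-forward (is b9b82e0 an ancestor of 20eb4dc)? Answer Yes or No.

A fast-forward from b9b82e0 to 20eb4dc is possible iff b9b82e0 is an ancestor of 20eb4dc.
Ancestors of 20eb4dc: {20eb4dc}.
b9b82e0 is not among them, so fast-forward is not possible.

No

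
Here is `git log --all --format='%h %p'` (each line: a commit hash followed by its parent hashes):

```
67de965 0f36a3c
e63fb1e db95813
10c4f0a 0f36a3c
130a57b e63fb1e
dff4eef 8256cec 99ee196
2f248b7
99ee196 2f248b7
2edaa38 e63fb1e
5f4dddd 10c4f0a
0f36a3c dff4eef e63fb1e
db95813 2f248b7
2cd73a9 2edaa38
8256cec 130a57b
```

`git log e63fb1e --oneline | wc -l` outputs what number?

Walking parent pointers from e63fb1e: reachable set = {2f248b7, db95813, e63fb1e}.
That is 3 commits.

3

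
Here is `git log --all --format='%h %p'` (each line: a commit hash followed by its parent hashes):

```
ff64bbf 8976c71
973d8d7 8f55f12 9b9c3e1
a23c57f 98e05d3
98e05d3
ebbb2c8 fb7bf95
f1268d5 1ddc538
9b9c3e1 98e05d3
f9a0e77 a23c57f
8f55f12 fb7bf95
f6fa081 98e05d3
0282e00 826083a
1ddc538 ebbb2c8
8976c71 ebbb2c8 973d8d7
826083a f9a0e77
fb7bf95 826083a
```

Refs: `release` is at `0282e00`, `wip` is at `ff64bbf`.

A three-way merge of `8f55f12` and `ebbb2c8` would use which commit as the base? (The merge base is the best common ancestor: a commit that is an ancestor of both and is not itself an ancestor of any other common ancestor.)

fb7bf95

Ancestors of 8f55f12: {826083a, 8f55f12, 98e05d3, a23c57f, f9a0e77, fb7bf95}.
Ancestors of ebbb2c8: {826083a, 98e05d3, a23c57f, ebbb2c8, f9a0e77, fb7bf95}.
Common ancestors: {826083a, 98e05d3, a23c57f, f9a0e77, fb7bf95}.
Among these, fb7bf95 is not an ancestor of any other common ancestor — it is the merge base.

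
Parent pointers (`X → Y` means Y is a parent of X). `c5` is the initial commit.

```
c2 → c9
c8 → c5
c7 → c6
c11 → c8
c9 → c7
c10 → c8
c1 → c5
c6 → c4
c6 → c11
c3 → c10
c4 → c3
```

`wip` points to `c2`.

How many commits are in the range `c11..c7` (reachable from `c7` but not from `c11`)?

5

Reachable from c7: {c10, c11, c3, c4, c5, c6, c7, c8}.
Reachable from c11: {c11, c5, c8}.
In c7's history but not c11's: {c10, c3, c4, c6, c7} — 5 commits.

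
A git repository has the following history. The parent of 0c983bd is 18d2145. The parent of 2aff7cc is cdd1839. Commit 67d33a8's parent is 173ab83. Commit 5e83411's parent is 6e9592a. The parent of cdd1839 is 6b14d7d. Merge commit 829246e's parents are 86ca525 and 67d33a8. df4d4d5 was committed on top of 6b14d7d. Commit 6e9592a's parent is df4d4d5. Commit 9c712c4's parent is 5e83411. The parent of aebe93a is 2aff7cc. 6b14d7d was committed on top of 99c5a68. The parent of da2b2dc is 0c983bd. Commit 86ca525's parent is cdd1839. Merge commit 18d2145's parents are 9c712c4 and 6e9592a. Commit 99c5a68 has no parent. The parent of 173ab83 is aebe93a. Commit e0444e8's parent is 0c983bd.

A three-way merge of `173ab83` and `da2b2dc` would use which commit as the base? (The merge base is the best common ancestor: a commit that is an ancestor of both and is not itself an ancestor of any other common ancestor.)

6b14d7d

Ancestors of 173ab83: {173ab83, 2aff7cc, 6b14d7d, 99c5a68, aebe93a, cdd1839}.
Ancestors of da2b2dc: {0c983bd, 18d2145, 5e83411, 6b14d7d, 6e9592a, 99c5a68, 9c712c4, da2b2dc, df4d4d5}.
Common ancestors: {6b14d7d, 99c5a68}.
Among these, 6b14d7d is not an ancestor of any other common ancestor — it is the merge base.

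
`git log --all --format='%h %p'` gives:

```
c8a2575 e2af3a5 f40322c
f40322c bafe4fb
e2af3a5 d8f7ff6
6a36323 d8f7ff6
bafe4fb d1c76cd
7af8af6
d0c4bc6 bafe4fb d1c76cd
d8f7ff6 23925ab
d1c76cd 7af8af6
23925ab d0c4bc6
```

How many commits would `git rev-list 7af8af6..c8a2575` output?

Reachable from c8a2575: {23925ab, 7af8af6, bafe4fb, c8a2575, d0c4bc6, d1c76cd, d8f7ff6, e2af3a5, f40322c}.
Reachable from 7af8af6: {7af8af6}.
In c8a2575's history but not 7af8af6's: {23925ab, bafe4fb, c8a2575, d0c4bc6, d1c76cd, d8f7ff6, e2af3a5, f40322c} — 8 commits.

8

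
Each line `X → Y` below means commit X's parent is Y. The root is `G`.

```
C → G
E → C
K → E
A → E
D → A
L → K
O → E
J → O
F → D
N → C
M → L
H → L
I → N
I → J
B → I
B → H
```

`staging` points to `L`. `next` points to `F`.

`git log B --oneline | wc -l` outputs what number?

Walking parent pointers from B: reachable set = {B, C, E, G, H, I, J, K, L, N, O}.
That is 11 commits.

11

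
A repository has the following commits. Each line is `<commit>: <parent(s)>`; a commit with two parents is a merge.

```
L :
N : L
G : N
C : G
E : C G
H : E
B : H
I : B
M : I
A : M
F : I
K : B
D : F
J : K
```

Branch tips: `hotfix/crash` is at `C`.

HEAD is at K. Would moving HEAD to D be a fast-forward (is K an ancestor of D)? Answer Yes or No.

A fast-forward from K to D is possible iff K is an ancestor of D.
Ancestors of D: {B, C, D, E, F, G, H, I, L, N}.
K is not among them, so fast-forward is not possible.

No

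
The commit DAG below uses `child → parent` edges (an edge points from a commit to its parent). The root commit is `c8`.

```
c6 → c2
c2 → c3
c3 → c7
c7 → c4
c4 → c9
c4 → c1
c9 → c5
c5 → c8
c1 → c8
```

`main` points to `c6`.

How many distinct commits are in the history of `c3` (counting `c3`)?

7

Walking parent pointers from c3: reachable set = {c1, c3, c4, c5, c7, c8, c9}.
That is 7 commits.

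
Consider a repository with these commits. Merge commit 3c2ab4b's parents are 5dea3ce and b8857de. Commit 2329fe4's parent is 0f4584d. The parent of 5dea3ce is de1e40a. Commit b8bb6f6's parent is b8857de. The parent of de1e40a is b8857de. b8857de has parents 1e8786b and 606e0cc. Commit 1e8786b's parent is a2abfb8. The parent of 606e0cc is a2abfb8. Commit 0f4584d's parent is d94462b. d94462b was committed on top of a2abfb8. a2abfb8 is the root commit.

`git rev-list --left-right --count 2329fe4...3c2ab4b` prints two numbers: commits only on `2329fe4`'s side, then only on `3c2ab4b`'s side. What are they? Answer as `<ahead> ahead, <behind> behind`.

3 ahead, 6 behind

Reachable from 2329fe4: {0f4584d, 2329fe4, a2abfb8, d94462b}.
Reachable from 3c2ab4b: {1e8786b, 3c2ab4b, 5dea3ce, 606e0cc, a2abfb8, b8857de, de1e40a}.
Only in 2329fe4's history (ahead): {0f4584d, 2329fe4, d94462b} — 3.
Only in 3c2ab4b's history (behind): {1e8786b, 3c2ab4b, 5dea3ce, 606e0cc, b8857de, de1e40a} — 6.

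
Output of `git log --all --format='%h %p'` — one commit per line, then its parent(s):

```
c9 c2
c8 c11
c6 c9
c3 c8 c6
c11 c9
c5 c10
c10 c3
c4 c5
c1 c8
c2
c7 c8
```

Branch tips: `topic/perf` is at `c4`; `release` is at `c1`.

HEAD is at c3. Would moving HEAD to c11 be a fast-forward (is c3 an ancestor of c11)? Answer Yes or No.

No

A fast-forward from c3 to c11 is possible iff c3 is an ancestor of c11.
Ancestors of c11: {c11, c2, c9}.
c3 is not among them, so fast-forward is not possible.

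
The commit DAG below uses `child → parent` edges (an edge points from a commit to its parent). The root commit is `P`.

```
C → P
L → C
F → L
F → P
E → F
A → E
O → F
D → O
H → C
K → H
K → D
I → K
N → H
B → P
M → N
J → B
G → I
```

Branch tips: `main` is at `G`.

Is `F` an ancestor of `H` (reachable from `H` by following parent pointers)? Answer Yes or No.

Ancestors of H: {C, H, P}.
F is not in that set, so it is not an ancestor of H.

No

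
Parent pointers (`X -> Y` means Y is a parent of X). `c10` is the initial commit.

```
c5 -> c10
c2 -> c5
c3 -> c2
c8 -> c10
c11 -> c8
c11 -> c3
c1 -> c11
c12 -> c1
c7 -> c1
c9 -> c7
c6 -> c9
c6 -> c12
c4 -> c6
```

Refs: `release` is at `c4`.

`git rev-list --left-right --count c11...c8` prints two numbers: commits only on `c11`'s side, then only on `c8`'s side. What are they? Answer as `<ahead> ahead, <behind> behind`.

Reachable from c11: {c10, c11, c2, c3, c5, c8}.
Reachable from c8: {c10, c8}.
Only in c11's history (ahead): {c11, c2, c3, c5} — 4.
Only in c8's history (behind): {} — 0.

4 ahead, 0 behind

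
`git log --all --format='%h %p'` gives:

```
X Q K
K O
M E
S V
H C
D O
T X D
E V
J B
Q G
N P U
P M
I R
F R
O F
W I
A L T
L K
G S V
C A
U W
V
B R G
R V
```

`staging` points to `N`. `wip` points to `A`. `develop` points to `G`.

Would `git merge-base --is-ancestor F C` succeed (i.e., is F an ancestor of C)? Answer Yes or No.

Ancestors of C (commits reachable by following parents): {A, C, D, F, G, K, L, O, Q, R, S, T, V, X}.
F is in that set, so it is an ancestor of C.

Yes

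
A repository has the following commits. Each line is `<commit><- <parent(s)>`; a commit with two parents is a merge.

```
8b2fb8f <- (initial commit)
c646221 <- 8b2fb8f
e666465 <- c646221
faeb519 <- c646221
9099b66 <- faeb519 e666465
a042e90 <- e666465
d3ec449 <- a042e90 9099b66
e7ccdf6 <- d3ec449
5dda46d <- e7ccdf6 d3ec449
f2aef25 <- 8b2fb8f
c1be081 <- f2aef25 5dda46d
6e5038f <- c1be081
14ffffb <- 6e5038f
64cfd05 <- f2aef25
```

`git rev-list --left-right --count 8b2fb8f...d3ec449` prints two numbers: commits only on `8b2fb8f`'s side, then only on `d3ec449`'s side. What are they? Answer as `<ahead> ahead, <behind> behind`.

0 ahead, 6 behind

Reachable from 8b2fb8f: {8b2fb8f}.
Reachable from d3ec449: {8b2fb8f, 9099b66, a042e90, c646221, d3ec449, e666465, faeb519}.
Only in 8b2fb8f's history (ahead): {} — 0.
Only in d3ec449's history (behind): {9099b66, a042e90, c646221, d3ec449, e666465, faeb519} — 6.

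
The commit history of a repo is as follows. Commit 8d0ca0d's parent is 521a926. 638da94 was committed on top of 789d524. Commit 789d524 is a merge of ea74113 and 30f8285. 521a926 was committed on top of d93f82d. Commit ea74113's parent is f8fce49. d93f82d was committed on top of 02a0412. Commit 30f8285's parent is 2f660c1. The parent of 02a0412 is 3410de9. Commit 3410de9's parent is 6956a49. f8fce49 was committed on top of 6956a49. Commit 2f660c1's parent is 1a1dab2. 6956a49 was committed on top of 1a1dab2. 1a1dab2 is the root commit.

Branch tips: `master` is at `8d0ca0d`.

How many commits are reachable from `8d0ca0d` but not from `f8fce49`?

5

Reachable from 8d0ca0d: {02a0412, 1a1dab2, 3410de9, 521a926, 6956a49, 8d0ca0d, d93f82d}.
Reachable from f8fce49: {1a1dab2, 6956a49, f8fce49}.
In 8d0ca0d's history but not f8fce49's: {02a0412, 3410de9, 521a926, 8d0ca0d, d93f82d} — 5 commits.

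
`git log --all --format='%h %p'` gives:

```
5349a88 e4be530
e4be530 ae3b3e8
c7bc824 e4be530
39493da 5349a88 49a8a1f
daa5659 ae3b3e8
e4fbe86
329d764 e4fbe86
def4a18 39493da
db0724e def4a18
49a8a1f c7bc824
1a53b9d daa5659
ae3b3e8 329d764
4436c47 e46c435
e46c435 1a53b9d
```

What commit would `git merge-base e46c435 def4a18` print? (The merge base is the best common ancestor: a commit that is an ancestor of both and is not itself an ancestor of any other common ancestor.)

ae3b3e8

Ancestors of e46c435: {1a53b9d, 329d764, ae3b3e8, daa5659, e46c435, e4fbe86}.
Ancestors of def4a18: {329d764, 39493da, 49a8a1f, 5349a88, ae3b3e8, c7bc824, def4a18, e4be530, e4fbe86}.
Common ancestors: {329d764, ae3b3e8, e4fbe86}.
Among these, ae3b3e8 is not an ancestor of any other common ancestor — it is the merge base.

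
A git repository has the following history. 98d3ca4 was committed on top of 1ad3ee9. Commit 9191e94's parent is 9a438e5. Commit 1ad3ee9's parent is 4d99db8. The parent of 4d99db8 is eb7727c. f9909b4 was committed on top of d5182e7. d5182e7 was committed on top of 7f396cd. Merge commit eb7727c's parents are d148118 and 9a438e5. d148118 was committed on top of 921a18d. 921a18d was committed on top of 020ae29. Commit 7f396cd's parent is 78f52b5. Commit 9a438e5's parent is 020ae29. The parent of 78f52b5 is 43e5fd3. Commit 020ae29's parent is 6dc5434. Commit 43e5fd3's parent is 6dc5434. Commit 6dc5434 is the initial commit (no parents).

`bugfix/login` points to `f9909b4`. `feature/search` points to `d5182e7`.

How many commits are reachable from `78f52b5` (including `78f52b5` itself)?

Walking parent pointers from 78f52b5: reachable set = {43e5fd3, 6dc5434, 78f52b5}.
That is 3 commits.

3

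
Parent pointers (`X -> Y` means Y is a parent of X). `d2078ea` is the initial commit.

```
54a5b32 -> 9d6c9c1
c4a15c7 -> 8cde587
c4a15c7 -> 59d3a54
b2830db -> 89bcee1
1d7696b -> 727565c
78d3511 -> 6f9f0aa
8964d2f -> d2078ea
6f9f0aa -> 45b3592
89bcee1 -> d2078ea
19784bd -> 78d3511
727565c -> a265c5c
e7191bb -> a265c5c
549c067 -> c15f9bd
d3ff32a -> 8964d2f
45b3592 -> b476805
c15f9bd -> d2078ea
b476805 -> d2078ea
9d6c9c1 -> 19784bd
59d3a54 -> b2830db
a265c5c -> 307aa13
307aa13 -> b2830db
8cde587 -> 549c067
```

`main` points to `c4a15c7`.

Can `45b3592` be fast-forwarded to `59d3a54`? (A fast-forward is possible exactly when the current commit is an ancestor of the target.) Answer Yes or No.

No

A fast-forward from 45b3592 to 59d3a54 is possible iff 45b3592 is an ancestor of 59d3a54.
Ancestors of 59d3a54: {59d3a54, 89bcee1, b2830db, d2078ea}.
45b3592 is not among them, so fast-forward is not possible.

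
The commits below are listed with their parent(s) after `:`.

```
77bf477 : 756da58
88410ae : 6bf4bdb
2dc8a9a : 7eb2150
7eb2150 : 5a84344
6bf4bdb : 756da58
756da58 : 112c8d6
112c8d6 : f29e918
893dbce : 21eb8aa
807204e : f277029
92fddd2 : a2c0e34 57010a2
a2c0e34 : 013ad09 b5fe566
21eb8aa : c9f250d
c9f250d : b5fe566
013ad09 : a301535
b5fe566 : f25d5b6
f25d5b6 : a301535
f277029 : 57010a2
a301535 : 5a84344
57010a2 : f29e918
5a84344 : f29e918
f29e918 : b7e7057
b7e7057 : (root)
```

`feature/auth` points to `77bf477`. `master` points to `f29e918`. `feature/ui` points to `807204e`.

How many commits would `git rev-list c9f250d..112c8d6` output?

1

Reachable from 112c8d6: {112c8d6, b7e7057, f29e918}.
Reachable from c9f250d: {5a84344, a301535, b5fe566, b7e7057, c9f250d, f25d5b6, f29e918}.
In 112c8d6's history but not c9f250d's: {112c8d6} — 1 commit.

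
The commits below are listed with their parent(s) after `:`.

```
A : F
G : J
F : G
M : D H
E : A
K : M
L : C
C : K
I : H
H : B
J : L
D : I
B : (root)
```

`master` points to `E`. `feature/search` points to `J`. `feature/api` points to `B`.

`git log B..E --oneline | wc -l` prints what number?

Reachable from E: {A, B, C, D, E, F, G, H, I, J, K, L, M}.
Reachable from B: {B}.
In E's history but not B's: {A, C, D, E, F, G, H, I, J, K, L, M} — 12 commits.

12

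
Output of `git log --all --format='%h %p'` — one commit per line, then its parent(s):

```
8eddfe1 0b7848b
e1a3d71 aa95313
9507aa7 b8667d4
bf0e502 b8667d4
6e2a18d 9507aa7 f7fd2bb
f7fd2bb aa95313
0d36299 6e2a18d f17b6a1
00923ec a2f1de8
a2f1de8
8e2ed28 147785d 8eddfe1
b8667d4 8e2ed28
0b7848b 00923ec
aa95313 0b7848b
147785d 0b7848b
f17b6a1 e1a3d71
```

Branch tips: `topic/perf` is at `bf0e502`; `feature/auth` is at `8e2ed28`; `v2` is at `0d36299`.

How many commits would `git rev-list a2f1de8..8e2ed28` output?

Reachable from 8e2ed28: {00923ec, 0b7848b, 147785d, 8e2ed28, 8eddfe1, a2f1de8}.
Reachable from a2f1de8: {a2f1de8}.
In 8e2ed28's history but not a2f1de8's: {00923ec, 0b7848b, 147785d, 8e2ed28, 8eddfe1} — 5 commits.

5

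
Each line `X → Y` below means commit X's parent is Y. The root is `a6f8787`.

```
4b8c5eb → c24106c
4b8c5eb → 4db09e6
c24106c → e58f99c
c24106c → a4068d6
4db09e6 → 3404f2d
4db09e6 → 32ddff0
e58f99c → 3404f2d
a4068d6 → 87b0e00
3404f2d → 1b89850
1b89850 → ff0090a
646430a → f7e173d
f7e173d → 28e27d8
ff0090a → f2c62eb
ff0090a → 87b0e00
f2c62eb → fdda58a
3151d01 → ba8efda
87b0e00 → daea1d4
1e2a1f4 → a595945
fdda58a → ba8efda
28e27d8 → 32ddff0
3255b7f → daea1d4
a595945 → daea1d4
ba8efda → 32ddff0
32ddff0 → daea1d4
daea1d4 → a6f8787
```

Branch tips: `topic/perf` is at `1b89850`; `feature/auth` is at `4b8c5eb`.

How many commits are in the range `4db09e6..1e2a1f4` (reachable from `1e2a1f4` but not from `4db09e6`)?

Reachable from 1e2a1f4: {1e2a1f4, a595945, a6f8787, daea1d4}.
Reachable from 4db09e6: {1b89850, 32ddff0, 3404f2d, 4db09e6, 87b0e00, a6f8787, ba8efda, daea1d4, f2c62eb, fdda58a, ff0090a}.
In 1e2a1f4's history but not 4db09e6's: {1e2a1f4, a595945} — 2 commits.

2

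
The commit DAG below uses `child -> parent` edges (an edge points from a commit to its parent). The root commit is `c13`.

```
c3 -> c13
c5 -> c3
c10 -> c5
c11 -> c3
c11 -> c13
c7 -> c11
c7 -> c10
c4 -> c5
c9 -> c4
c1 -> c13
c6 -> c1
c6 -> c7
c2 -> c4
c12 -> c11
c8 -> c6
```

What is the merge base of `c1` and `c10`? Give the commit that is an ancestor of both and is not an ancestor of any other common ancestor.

Ancestors of c1: {c1, c13}.
Ancestors of c10: {c10, c13, c3, c5}.
Common ancestors: {c13}.
The only common ancestor is c13, so it is the merge base.

c13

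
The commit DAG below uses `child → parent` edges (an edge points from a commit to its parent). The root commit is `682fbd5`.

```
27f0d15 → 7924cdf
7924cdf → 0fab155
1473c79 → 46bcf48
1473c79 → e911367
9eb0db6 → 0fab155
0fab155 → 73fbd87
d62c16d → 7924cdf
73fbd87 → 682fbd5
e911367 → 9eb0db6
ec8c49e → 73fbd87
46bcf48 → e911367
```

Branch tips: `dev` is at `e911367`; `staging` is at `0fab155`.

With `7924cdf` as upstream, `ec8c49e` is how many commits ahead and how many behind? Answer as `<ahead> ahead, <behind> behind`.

1 ahead, 2 behind

Reachable from ec8c49e: {682fbd5, 73fbd87, ec8c49e}.
Reachable from 7924cdf: {0fab155, 682fbd5, 73fbd87, 7924cdf}.
Only in ec8c49e's history (ahead): {ec8c49e} — 1.
Only in 7924cdf's history (behind): {0fab155, 7924cdf} — 2.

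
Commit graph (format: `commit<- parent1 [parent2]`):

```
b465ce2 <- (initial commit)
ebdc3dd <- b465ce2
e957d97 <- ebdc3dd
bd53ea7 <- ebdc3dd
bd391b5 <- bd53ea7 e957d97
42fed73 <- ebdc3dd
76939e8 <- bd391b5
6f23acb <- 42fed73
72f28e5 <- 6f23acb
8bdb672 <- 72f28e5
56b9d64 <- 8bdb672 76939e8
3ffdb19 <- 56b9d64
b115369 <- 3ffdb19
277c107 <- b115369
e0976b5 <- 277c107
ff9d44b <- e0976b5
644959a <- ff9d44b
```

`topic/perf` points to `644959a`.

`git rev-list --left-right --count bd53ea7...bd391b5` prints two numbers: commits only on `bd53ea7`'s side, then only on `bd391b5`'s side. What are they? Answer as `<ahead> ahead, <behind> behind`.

Reachable from bd53ea7: {b465ce2, bd53ea7, ebdc3dd}.
Reachable from bd391b5: {b465ce2, bd391b5, bd53ea7, e957d97, ebdc3dd}.
Only in bd53ea7's history (ahead): {} — 0.
Only in bd391b5's history (behind): {bd391b5, e957d97} — 2.

0 ahead, 2 behind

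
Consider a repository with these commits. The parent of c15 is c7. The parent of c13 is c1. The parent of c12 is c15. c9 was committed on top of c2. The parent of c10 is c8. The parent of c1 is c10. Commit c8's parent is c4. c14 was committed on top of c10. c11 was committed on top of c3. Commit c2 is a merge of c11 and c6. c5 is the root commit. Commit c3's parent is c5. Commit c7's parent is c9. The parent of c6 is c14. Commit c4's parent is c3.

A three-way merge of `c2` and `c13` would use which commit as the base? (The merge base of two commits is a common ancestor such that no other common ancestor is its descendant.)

c10

Ancestors of c2: {c10, c11, c14, c2, c3, c4, c5, c6, c8}.
Ancestors of c13: {c1, c10, c13, c3, c4, c5, c8}.
Common ancestors: {c10, c3, c4, c5, c8}.
Among these, c10 is not an ancestor of any other common ancestor — it is the merge base.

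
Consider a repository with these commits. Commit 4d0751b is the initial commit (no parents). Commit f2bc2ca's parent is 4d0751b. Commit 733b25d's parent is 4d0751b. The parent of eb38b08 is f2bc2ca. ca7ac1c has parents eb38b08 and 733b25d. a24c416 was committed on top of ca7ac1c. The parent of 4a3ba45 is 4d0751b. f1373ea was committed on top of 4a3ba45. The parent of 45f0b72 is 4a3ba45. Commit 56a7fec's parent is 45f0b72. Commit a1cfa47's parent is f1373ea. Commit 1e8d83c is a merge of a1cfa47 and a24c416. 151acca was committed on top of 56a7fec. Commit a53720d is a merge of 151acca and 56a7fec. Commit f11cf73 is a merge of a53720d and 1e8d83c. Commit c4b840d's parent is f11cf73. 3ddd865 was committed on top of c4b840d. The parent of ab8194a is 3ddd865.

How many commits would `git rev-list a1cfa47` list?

Walking parent pointers from a1cfa47: reachable set = {4a3ba45, 4d0751b, a1cfa47, f1373ea}.
That is 4 commits.

4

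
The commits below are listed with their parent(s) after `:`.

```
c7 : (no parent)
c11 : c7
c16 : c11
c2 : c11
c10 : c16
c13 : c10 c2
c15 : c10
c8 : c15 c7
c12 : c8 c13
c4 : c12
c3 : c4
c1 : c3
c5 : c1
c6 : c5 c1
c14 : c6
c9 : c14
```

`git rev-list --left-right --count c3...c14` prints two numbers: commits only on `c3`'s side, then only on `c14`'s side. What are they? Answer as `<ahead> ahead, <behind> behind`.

0 ahead, 4 behind

Reachable from c3: {c10, c11, c12, c13, c15, c16, c2, c3, c4, c7, c8}.
Reachable from c14: {c1, c10, c11, c12, c13, c14, c15, c16, c2, c3, c4, c5, c6, c7, c8}.
Only in c3's history (ahead): {} — 0.
Only in c14's history (behind): {c1, c14, c5, c6} — 4.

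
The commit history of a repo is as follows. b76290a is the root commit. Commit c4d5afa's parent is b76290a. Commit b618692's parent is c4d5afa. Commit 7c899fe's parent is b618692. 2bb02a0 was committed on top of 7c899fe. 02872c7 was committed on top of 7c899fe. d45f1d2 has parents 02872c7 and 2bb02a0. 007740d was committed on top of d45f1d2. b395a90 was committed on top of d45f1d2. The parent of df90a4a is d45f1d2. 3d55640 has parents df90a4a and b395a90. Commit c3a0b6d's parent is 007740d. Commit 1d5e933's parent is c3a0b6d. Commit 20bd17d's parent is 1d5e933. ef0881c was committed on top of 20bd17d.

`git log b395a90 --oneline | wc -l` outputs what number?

8

Walking parent pointers from b395a90: reachable set = {02872c7, 2bb02a0, 7c899fe, b395a90, b618692, b76290a, c4d5afa, d45f1d2}.
That is 8 commits.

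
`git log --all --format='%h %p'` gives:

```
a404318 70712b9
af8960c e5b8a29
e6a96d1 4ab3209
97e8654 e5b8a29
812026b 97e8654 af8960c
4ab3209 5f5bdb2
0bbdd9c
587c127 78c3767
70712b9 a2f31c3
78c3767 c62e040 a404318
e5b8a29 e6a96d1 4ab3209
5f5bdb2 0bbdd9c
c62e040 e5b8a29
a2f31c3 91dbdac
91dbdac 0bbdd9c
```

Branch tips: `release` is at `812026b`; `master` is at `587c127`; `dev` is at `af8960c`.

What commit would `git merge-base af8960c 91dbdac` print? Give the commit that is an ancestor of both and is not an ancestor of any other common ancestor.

Ancestors of af8960c: {0bbdd9c, 4ab3209, 5f5bdb2, af8960c, e5b8a29, e6a96d1}.
Ancestors of 91dbdac: {0bbdd9c, 91dbdac}.
Common ancestors: {0bbdd9c}.
The only common ancestor is 0bbdd9c, so it is the merge base.

0bbdd9c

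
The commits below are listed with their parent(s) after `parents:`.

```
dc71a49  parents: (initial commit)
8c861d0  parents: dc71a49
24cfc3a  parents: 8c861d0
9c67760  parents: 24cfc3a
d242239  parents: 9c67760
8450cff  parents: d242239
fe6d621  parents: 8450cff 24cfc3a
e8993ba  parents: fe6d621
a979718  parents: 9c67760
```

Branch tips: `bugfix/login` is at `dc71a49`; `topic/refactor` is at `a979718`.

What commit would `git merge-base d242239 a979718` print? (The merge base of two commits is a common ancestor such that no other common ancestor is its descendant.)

9c67760

Ancestors of d242239: {24cfc3a, 8c861d0, 9c67760, d242239, dc71a49}.
Ancestors of a979718: {24cfc3a, 8c861d0, 9c67760, a979718, dc71a49}.
Common ancestors: {24cfc3a, 8c861d0, 9c67760, dc71a49}.
Among these, 9c67760 is not an ancestor of any other common ancestor — it is the merge base.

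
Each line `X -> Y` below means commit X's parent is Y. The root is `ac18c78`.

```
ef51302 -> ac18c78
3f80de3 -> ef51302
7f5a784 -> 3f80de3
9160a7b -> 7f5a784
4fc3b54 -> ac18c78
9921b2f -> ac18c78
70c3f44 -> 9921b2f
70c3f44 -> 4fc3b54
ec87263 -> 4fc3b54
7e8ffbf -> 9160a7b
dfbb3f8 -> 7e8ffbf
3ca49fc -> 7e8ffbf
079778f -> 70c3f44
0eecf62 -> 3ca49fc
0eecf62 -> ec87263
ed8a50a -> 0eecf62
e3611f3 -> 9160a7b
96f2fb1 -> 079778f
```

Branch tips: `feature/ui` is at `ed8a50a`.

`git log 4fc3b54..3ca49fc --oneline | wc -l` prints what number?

6

Reachable from 3ca49fc: {3ca49fc, 3f80de3, 7e8ffbf, 7f5a784, 9160a7b, ac18c78, ef51302}.
Reachable from 4fc3b54: {4fc3b54, ac18c78}.
In 3ca49fc's history but not 4fc3b54's: {3ca49fc, 3f80de3, 7e8ffbf, 7f5a784, 9160a7b, ef51302} — 6 commits.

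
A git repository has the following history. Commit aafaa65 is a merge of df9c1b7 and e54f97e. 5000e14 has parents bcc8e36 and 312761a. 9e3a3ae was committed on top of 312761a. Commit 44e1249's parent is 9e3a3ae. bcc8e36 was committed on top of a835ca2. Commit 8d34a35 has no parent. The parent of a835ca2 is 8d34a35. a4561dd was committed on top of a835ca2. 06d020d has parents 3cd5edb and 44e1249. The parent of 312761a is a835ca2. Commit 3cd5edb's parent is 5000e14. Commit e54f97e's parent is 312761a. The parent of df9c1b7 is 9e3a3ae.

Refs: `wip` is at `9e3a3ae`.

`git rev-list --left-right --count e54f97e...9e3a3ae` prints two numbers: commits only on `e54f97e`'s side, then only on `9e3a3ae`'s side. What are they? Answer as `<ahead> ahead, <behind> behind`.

Reachable from e54f97e: {312761a, 8d34a35, a835ca2, e54f97e}.
Reachable from 9e3a3ae: {312761a, 8d34a35, 9e3a3ae, a835ca2}.
Only in e54f97e's history (ahead): {e54f97e} — 1.
Only in 9e3a3ae's history (behind): {9e3a3ae} — 1.

1 ahead, 1 behind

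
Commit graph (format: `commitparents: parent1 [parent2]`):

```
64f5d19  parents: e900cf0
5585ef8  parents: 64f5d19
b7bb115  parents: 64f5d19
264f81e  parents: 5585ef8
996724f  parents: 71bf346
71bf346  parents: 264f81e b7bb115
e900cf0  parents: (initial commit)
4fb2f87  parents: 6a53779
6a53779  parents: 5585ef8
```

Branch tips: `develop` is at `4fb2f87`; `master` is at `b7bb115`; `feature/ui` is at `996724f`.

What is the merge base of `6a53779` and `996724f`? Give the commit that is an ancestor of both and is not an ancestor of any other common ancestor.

5585ef8

Ancestors of 6a53779: {5585ef8, 64f5d19, 6a53779, e900cf0}.
Ancestors of 996724f: {264f81e, 5585ef8, 64f5d19, 71bf346, 996724f, b7bb115, e900cf0}.
Common ancestors: {5585ef8, 64f5d19, e900cf0}.
Among these, 5585ef8 is not an ancestor of any other common ancestor — it is the merge base.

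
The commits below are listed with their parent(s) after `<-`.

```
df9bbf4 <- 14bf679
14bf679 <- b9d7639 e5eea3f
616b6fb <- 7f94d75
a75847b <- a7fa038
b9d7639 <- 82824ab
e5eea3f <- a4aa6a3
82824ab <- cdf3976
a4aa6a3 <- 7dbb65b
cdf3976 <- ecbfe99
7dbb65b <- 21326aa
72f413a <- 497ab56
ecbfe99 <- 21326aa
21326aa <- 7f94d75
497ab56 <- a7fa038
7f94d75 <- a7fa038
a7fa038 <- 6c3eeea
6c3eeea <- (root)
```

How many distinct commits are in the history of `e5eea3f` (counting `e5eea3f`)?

Walking parent pointers from e5eea3f: reachable set = {21326aa, 6c3eeea, 7dbb65b, 7f94d75, a4aa6a3, a7fa038, e5eea3f}.
That is 7 commits.

7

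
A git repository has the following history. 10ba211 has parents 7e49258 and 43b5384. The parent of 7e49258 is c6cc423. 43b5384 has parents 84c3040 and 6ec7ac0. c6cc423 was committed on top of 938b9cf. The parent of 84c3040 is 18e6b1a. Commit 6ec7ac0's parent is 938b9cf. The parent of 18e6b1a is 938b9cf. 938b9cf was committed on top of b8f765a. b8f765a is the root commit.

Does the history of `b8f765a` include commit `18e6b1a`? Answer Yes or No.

Ancestors of b8f765a: {b8f765a}.
18e6b1a is not in that set, so it is not an ancestor of b8f765a.

No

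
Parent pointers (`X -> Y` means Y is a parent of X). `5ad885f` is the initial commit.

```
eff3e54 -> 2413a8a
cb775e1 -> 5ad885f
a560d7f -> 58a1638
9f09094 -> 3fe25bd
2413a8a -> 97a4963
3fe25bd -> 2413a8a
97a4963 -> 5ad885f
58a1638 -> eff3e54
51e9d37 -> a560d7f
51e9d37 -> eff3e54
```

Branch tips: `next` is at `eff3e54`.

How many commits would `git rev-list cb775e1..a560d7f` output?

Reachable from a560d7f: {2413a8a, 58a1638, 5ad885f, 97a4963, a560d7f, eff3e54}.
Reachable from cb775e1: {5ad885f, cb775e1}.
In a560d7f's history but not cb775e1's: {2413a8a, 58a1638, 97a4963, a560d7f, eff3e54} — 5 commits.

5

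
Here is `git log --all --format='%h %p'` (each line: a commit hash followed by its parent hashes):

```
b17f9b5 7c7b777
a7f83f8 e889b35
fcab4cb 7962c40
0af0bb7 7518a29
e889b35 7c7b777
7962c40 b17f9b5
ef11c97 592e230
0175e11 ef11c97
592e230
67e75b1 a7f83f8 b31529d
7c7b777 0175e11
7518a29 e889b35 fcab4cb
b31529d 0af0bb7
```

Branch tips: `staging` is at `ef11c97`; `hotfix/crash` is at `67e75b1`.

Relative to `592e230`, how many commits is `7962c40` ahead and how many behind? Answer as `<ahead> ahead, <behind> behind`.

5 ahead, 0 behind

Reachable from 7962c40: {0175e11, 592e230, 7962c40, 7c7b777, b17f9b5, ef11c97}.
Reachable from 592e230: {592e230}.
Only in 7962c40's history (ahead): {0175e11, 7962c40, 7c7b777, b17f9b5, ef11c97} — 5.
Only in 592e230's history (behind): {} — 0.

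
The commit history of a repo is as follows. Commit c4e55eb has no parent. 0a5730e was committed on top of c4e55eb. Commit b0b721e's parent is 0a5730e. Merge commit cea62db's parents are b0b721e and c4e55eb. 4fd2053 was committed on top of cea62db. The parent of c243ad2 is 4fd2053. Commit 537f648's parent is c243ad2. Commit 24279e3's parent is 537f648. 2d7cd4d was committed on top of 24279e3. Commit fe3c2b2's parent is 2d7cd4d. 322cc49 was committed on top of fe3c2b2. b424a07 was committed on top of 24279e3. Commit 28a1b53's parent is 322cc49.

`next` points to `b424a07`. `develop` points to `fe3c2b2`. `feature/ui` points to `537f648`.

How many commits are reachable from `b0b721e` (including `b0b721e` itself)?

Walking parent pointers from b0b721e: reachable set = {0a5730e, b0b721e, c4e55eb}.
That is 3 commits.

3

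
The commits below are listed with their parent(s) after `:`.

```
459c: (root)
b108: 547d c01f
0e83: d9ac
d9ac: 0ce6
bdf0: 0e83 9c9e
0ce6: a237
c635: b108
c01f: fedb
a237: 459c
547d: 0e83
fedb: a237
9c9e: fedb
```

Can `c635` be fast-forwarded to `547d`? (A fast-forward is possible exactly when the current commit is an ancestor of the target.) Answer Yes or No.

No

A fast-forward from c635 to 547d is possible iff c635 is an ancestor of 547d.
Ancestors of 547d: {0ce6, 0e83, 459c, 547d, a237, d9ac}.
c635 is not among them, so fast-forward is not possible.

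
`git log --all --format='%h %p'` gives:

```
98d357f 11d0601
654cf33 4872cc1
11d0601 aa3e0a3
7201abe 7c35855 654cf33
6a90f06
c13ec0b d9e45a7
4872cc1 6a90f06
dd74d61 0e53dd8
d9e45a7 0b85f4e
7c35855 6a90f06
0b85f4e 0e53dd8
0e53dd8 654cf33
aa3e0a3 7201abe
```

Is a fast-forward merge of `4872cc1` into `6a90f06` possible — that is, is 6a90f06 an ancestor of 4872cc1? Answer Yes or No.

Yes

A fast-forward from 6a90f06 to 4872cc1 is possible iff 6a90f06 is an ancestor of 4872cc1.
Ancestors of 4872cc1: {4872cc1, 6a90f06}.
6a90f06 is among them, so fast-forward is possible.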